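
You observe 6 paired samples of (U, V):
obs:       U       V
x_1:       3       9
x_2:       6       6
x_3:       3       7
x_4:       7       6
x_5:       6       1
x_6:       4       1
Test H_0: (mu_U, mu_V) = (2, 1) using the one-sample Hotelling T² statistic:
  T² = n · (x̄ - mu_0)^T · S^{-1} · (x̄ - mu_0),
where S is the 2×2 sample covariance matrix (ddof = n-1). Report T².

Step 1 — sample mean vector:
  mean(U) = (3 + 6 + 3 + 7 + 6 + 4) / 6 = 29/6 = 4.8333
  mean(V) = (9 + 6 + 7 + 6 + 1 + 1) / 6 = 30/6 = 5
  x̄ = (4.8333, 5),  deviation x̄ - mu_0 = (4.8333, 5) - (2, 1) = (2.8333, 4).

Step 2 — sample covariance matrix, S[i,j] = (1/(n-1)) · Σ_k (x_{k,i} - mean_i) · (x_{k,j} - mean_j), divisor n-1 = 5:
  S[U,U] = ((-1.8333)·(-1.8333) + (1.1667)·(1.1667) + (-1.8333)·(-1.8333) + (2.1667)·(2.1667) + (1.1667)·(1.1667) + (-0.8333)·(-0.8333)) / 5 = 14.8333/5 = 2.9667
  S[U,V] = ((-1.8333)·(4) + (1.1667)·(1) + (-1.8333)·(2) + (2.1667)·(1) + (1.1667)·(-4) + (-0.8333)·(-4)) / 5 = -9/5 = -1.8
  S[V,V] = ((4)·(4) + (1)·(1) + (2)·(2) + (1)·(1) + (-4)·(-4) + (-4)·(-4)) / 5 = 54/5 = 10.8
  S = [[2.9667, -1.8],
 [-1.8, 10.8]].

Step 3 — invert S. det(S) = 2.9667·10.8 - (-1.8)² = 28.8.
  S^{-1} = (1/det) · [[d, -b], [-b, a]] = [[0.375, 0.0625],
 [0.0625, 0.103]].

Step 4 — quadratic form (x̄ - mu_0)^T · S^{-1} · (x̄ - mu_0):
  S^{-1} · (x̄ - mu_0) = (1.3125, 0.5891),
  (x̄ - mu_0)^T · [...] = (2.8333)·(1.3125) + (4)·(0.5891) = 6.0752.

Step 5 — scale by n: T² = 6 · 6.0752 = 36.4514.

T² ≈ 36.4514


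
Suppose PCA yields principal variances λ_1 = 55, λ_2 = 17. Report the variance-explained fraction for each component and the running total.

Step 1 — total variance = trace(Sigma) = Σ λ_i = 55 + 17 = 72.

Step 2 — fraction explained by component i = λ_i / Σ λ:
  PC1: 55/72 = 0.7639
  PC2: 17/72 = 0.2361

Step 3 — cumulative fraction after k components = (λ_1 + ... + λ_k) / Σ λ:
  k = 1: 55/72 = 0.7639
  k = 2: (55 + 17)/72 = 72/72 = 1

Summary (fraction, with percent):

explained: PC1 0.7639 (76.39%), PC2 0.2361 (23.61%);  cumulative: 0.7639, 1


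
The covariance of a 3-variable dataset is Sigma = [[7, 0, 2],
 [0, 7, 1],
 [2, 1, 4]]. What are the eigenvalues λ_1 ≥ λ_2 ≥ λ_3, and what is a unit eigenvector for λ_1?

Step 1 — characteristic polynomial p(λ) = det(λI - Sigma) = λ³ - tr·λ² + c_1·λ - det, where tr = trace, c_1 = sum of the principal 2×2 minors, det = det(Sigma):
  tr = 7 + 7 + 4 = 18,
  c_1 = (7·7 - (0)²) + (7·4 - (2)²) + (7·4 - (1)²) = 49 + 24 + 27 = 100,
  det = 7·(7·4 - (1)²) - (0)·((0)·4 - (1)·(2)) + (2)·((0)·(1) - 7·(2)) = 7·(27) - (0)·(-2) + (2)·(-14) = 161.
  So p(λ) = λ³ - 18λ² + 100λ - 161.
Step 2 — look for an integer root (rational root theorem: any rational root is an integer divisor of 161). Testing λ = 7:
  p(7) = 343 - 882 + 700 - 161 = 0  ✓
  Dividing out (λ - 7): p(λ) = (λ - 7)(λ² - 11λ + 23).
Step 3 — remaining eigenvalues from the quadratic λ² - 11λ + 23 = 0:
  Δ = 11² - 4·23 = 121 - 92 = 29,  λ = (11 ± √29)/2 = (11 ± 5.3852)/2 ≈ 8.1926 or 2.8074.
  Sorted: λ_1 = 8.1926,  λ_2 = 7,  λ_3 = 2.8074  (check: sum = 18 = tr ✓).

Step 4 — unit eigenvector for λ_1 ≈ 8.1926: v spans the null space of (Sigma - λ_1 I), whose rows are
  r_1 = (-1.1926, 0, 2),  r_2 = (0, -1.1926, 1),  r_3 = (2, 1, -4.1926).
  v is orthogonal to every row, so take v ∝ r_1 × r_2 = ((0)·(1) - (2)·(-1.1926), (2)·(0) - (-1.1926)·(1), (-1.1926)·(-1.1926) - (0)·(0)) ≈ (2.3852, 1.1926, 1.4223).
  Let u = (2.3852, 1.1926, 1.4223).
  ||u|| = √((2.3852)² + (1.1926)² + (1.4223)²) = √(9.1341) ≈ 3.0223,  v_1 = u/||u|| ≈ (0.7892, 0.3946, 0.4706) (||v_1|| = 1).

λ_1 = 8.1926,  λ_2 = 7,  λ_3 = 2.8074;  v_1 ≈ (0.7892, 0.3946, 0.4706)


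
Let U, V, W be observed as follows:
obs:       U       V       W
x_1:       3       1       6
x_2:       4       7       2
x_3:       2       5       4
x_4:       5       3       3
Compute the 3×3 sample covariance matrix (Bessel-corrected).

Step 1 — column means:
  mean(U) = (3 + 4 + 2 + 5) / 4 = 14/4 = 3.5
  mean(V) = (1 + 7 + 5 + 3) / 4 = 16/4 = 4
  mean(W) = (6 + 2 + 4 + 3) / 4 = 15/4 = 3.75

Step 2 — sample covariance S[i,j] = (1/(n-1)) · Σ_k (x_{k,i} - mean_i) · (x_{k,j} - mean_j), with n-1 = 3.
  S[U,U] = ((-0.5)·(-0.5) + (0.5)·(0.5) + (-1.5)·(-1.5) + (1.5)·(1.5)) / 3 = 5/3 = 1.6667
  S[U,V] = ((-0.5)·(-3) + (0.5)·(3) + (-1.5)·(1) + (1.5)·(-1)) / 3 = 0/3 = 0
  S[U,W] = ((-0.5)·(2.25) + (0.5)·(-1.75) + (-1.5)·(0.25) + (1.5)·(-0.75)) / 3 = -3.5/3 = -1.1667
  S[V,V] = ((-3)·(-3) + (3)·(3) + (1)·(1) + (-1)·(-1)) / 3 = 20/3 = 6.6667
  S[V,W] = ((-3)·(2.25) + (3)·(-1.75) + (1)·(0.25) + (-1)·(-0.75)) / 3 = -11/3 = -3.6667
  S[W,W] = ((2.25)·(2.25) + (-1.75)·(-1.75) + (0.25)·(0.25) + (-0.75)·(-0.75)) / 3 = 8.75/3 = 2.9167

S is symmetric (S[j,i] = S[i,j]). Assembling:

S = [[1.6667, 0, -1.1667],
 [0, 6.6667, -3.6667],
 [-1.1667, -3.6667, 2.9167]]


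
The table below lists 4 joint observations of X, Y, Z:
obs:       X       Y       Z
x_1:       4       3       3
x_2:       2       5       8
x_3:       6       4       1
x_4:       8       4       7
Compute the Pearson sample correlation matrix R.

Step 1 — column means:
  mean(X) = (4 + 2 + 6 + 8) / 4 = 20/4 = 5
  mean(Y) = (3 + 5 + 4 + 4) / 4 = 16/4 = 4
  mean(Z) = (3 + 8 + 1 + 7) / 4 = 19/4 = 4.75

Step 2 — sample variances and covariances s[i,j] = (1/(n-1)) · Σ_k (x_{k,i} - mean_i) · (x_{k,j} - mean_j), with n-1 = 3:
  s[X,X] = ((-1)·(-1) + (-3)·(-3) + (1)·(1) + (3)·(3)) / 3 = 20/3 = 6.6667
  s[X,Y] = ((-1)·(-1) + (-3)·(1) + (1)·(0) + (3)·(0)) / 3 = -2/3 = -0.6667
  s[X,Z] = ((-1)·(-1.75) + (-3)·(3.25) + (1)·(-3.75) + (3)·(2.25)) / 3 = -5/3 = -1.6667
  s[Y,Y] = ((-1)·(-1) + (1)·(1) + (0)·(0) + (0)·(0)) / 3 = 2/3 = 0.6667
  s[Y,Z] = ((-1)·(-1.75) + (1)·(3.25) + (0)·(-3.75) + (0)·(2.25)) / 3 = 5/3 = 1.6667
  s[Z,Z] = ((-1.75)·(-1.75) + (3.25)·(3.25) + (-3.75)·(-3.75) + (2.25)·(2.25)) / 3 = 32.75/3 = 10.9167
  Sample standard deviations s_i = √(s[i,i]):
  s(X) = √(6.6667) = 2.582
  s(Y) = √(0.6667) = 0.8165
  s(Z) = √(10.9167) = 3.304

Step 3 — r_{ij} = s_{ij} / (s_i · s_j):
  r[X,X] = 1 (diagonal).
  r[X,Y] = -0.6667 / (2.582 · 0.8165) = -0.6667 / 2.1082 = -0.3162
  r[X,Z] = -1.6667 / (2.582 · 3.304) = -1.6667 / 8.531 = -0.1954
  r[Y,Y] = 1 (diagonal).
  r[Y,Z] = 1.6667 / (0.8165 · 3.304) = 1.6667 / 2.6977 = 0.6178
  r[Z,Z] = 1 (diagonal).

R is symmetric with unit diagonal. Assembling:

R = [[1, -0.3162, -0.1954],
 [-0.3162, 1, 0.6178],
 [-0.1954, 0.6178, 1]]


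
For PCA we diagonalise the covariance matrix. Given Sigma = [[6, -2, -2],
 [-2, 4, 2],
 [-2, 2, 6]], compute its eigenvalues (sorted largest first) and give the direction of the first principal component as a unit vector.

Step 1 — characteristic polynomial p(λ) = det(λI - Sigma) = λ³ - tr·λ² + c_1·λ - det, where tr = trace, c_1 = sum of the principal 2×2 minors, det = det(Sigma):
  tr = 6 + 4 + 6 = 16,
  c_1 = (6·4 - (-2)²) + (6·6 - (-2)²) + (4·6 - (2)²) = 20 + 32 + 20 = 72,
  det = 6·(4·6 - (2)²) - (-2)·((-2)·6 - (2)·(-2)) + (-2)·((-2)·(2) - 4·(-2)) = 6·(20) - (-2)·(-8) + (-2)·(4) = 96.
  So p(λ) = λ³ - 16λ² + 72λ - 96.
Step 2 — look for an integer root (rational root theorem: any rational root is an integer divisor of 96). Testing λ = 4:
  p(4) = 64 - 256 + 288 - 96 = 0  ✓
  Dividing out (λ - 4): p(λ) = (λ - 4)(λ² - 12λ + 24).
Step 3 — remaining eigenvalues from the quadratic λ² - 12λ + 24 = 0:
  Δ = 12² - 4·24 = 144 - 96 = 48,  λ = (12 ± √48)/2 = (12 ± 6.9282)/2 ≈ 9.4641 or 2.5359.
  Sorted: λ_1 = 9.4641,  λ_2 = 4,  λ_3 = 2.5359  (check: sum = 16 = tr ✓).

Step 4 — unit eigenvector for λ_1 ≈ 9.4641: v spans the null space of (Sigma - λ_1 I), whose rows are
  r_1 = (-3.4641, -2, -2),  r_2 = (-2, -5.4641, 2),  r_3 = (-2, 2, -3.4641).
  v is orthogonal to every row, so take v ∝ r_1 × r_2 = ((-2)·(2) - (-2)·(-5.4641), (-2)·(-2) - (-3.4641)·(2), (-3.4641)·(-5.4641) - (-2)·(-2)) ≈ (-14.9282, 10.9282, 14.9282).
  Rescale (multiply by -1 so the first nonzero entry is positive): u = (14.9282, -10.9282, -14.9282).
  ||u|| = √((14.9282)² + (-10.9282)² + (-14.9282)²) = √(565.1281) ≈ 23.7724,  v_1 = u/||u|| ≈ (0.628, -0.4597, -0.628) (||v_1|| = 1).

λ_1 = 9.4641,  λ_2 = 4,  λ_3 = 2.5359;  v_1 ≈ (0.628, -0.4597, -0.628)


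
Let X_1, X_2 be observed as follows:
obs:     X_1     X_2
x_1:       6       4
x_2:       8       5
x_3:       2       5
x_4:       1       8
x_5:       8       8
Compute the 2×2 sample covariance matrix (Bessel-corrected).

Step 1 — column means:
  mean(X_1) = (6 + 8 + 2 + 1 + 8) / 5 = 25/5 = 5
  mean(X_2) = (4 + 5 + 5 + 8 + 8) / 5 = 30/5 = 6

Step 2 — sample covariance S[i,j] = (1/(n-1)) · Σ_k (x_{k,i} - mean_i) · (x_{k,j} - mean_j), with n-1 = 4.
  S[X_1,X_1] = ((1)·(1) + (3)·(3) + (-3)·(-3) + (-4)·(-4) + (3)·(3)) / 4 = 44/4 = 11
  S[X_1,X_2] = ((1)·(-2) + (3)·(-1) + (-3)·(-1) + (-4)·(2) + (3)·(2)) / 4 = -4/4 = -1
  S[X_2,X_2] = ((-2)·(-2) + (-1)·(-1) + (-1)·(-1) + (2)·(2) + (2)·(2)) / 4 = 14/4 = 3.5

S is symmetric (S[j,i] = S[i,j]). Assembling:

S = [[11, -1],
 [-1, 3.5]]


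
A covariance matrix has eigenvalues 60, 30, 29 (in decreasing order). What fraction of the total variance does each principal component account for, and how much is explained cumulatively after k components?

Step 1 — total variance = trace(Sigma) = Σ λ_i = 60 + 30 + 29 = 119.

Step 2 — fraction explained by component i = λ_i / Σ λ:
  PC1: 60/119 = 0.5042
  PC2: 30/119 = 0.2521
  PC3: 29/119 = 0.2437

Step 3 — cumulative fraction after k components = (λ_1 + ... + λ_k) / Σ λ:
  k = 1: 60/119 = 0.5042
  k = 2: (60 + 30)/119 = 90/119 = 0.7563
  k = 3: (60 + 30 + 29)/119 = 119/119 = 1

Summary (fraction, with percent):

explained: PC1 0.5042 (50.42%), PC2 0.2521 (25.21%), PC3 0.2437 (24.37%);  cumulative: 0.5042, 0.7563, 1


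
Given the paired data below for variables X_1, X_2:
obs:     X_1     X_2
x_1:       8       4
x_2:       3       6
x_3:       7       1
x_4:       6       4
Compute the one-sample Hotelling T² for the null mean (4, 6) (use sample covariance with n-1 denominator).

Step 1 — sample mean vector:
  mean(X_1) = (8 + 3 + 7 + 6) / 4 = 24/4 = 6
  mean(X_2) = (4 + 6 + 1 + 4) / 4 = 15/4 = 3.75
  x̄ = (6, 3.75),  deviation x̄ - mu_0 = (6, 3.75) - (4, 6) = (2, -2.25).

Step 2 — sample covariance matrix, S[i,j] = (1/(n-1)) · Σ_k (x_{k,i} - mean_i) · (x_{k,j} - mean_j), divisor n-1 = 3:
  S[X_1,X_1] = ((2)·(2) + (-3)·(-3) + (1)·(1) + (0)·(0)) / 3 = 14/3 = 4.6667
  S[X_1,X_2] = ((2)·(0.25) + (-3)·(2.25) + (1)·(-2.75) + (0)·(0.25)) / 3 = -9/3 = -3
  S[X_2,X_2] = ((0.25)·(0.25) + (2.25)·(2.25) + (-2.75)·(-2.75) + (0.25)·(0.25)) / 3 = 12.75/3 = 4.25
  S = [[4.6667, -3],
 [-3, 4.25]].

Step 3 — invert S. det(S) = 4.6667·4.25 - (-3)² = 10.8333.
  S^{-1} = (1/det) · [[d, -b], [-b, a]] = [[0.3923, 0.2769],
 [0.2769, 0.4308]].

Step 4 — quadratic form (x̄ - mu_0)^T · S^{-1} · (x̄ - mu_0):
  S^{-1} · (x̄ - mu_0) = (0.1615, -0.4154),
  (x̄ - mu_0)^T · [...] = (2)·(0.1615) + (-2.25)·(-0.4154) = 1.2577.

Step 5 — scale by n: T² = 4 · 1.2577 = 5.0308.

T² ≈ 5.0308


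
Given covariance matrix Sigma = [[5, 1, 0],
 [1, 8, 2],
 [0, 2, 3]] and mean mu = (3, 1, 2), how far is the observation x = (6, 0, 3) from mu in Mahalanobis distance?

Step 1 — centre the observation: (x - mu) = (3, -1, 1).

Step 2 — invert Sigma (cofactor / det for 3×3, or solve directly):
  Sigma^{-1} = [[0.2062, -0.0309, 0.0206],
 [-0.0309, 0.1546, -0.1031],
 [0.0206, -0.1031, 0.4021]].

Step 3 — form the quadratic (x - mu)^T · Sigma^{-1} · (x - mu):
  Sigma^{-1} · (x - mu) = (0.6701, -0.3505, 0.567).
  (x - mu)^T · [Sigma^{-1} · (x - mu)] = (3)·(0.6701) + (-1)·(-0.3505) + (1)·(0.567) = 2.9278.

Step 4 — take square root: d = √(2.9278) ≈ 1.7111.

d(x, mu) = √(2.9278) ≈ 1.7111


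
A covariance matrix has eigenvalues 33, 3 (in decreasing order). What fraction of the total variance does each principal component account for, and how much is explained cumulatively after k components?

Step 1 — total variance = trace(Sigma) = Σ λ_i = 33 + 3 = 36.

Step 2 — fraction explained by component i = λ_i / Σ λ:
  PC1: 33/36 = 0.9167
  PC2: 3/36 = 0.0833

Step 3 — cumulative fraction after k components = (λ_1 + ... + λ_k) / Σ λ:
  k = 1: 33/36 = 0.9167
  k = 2: (33 + 3)/36 = 36/36 = 1

Summary (fraction, with percent):

explained: PC1 0.9167 (91.67%), PC2 0.0833 (8.33%);  cumulative: 0.9167, 1


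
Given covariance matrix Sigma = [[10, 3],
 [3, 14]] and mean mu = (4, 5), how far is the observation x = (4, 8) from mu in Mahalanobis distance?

Step 1 — centre the observation: (x - mu) = (0, 3).

Step 2 — invert Sigma. det(Sigma) = 10·14 - (3)² = 131.
  Sigma^{-1} = (1/det) · [[d, -b], [-b, a]] = [[0.1069, -0.0229],
 [-0.0229, 0.0763]].

Step 3 — form the quadratic (x - mu)^T · Sigma^{-1} · (x - mu):
  Sigma^{-1} · (x - mu) = (-0.0687, 0.229).
  (x - mu)^T · [Sigma^{-1} · (x - mu)] = (0)·(-0.0687) + (3)·(0.229) = 0.687.

Step 4 — take square root: d = √(0.687) ≈ 0.8289.

d(x, mu) = √(0.687) ≈ 0.8289


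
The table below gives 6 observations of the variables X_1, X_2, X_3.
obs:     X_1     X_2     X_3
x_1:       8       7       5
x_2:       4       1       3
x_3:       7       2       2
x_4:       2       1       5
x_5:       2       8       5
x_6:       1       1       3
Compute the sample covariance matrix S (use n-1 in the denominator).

Step 1 — column means:
  mean(X_1) = (8 + 4 + 7 + 2 + 2 + 1) / 6 = 24/6 = 4
  mean(X_2) = (7 + 1 + 2 + 1 + 8 + 1) / 6 = 20/6 = 3.3333
  mean(X_3) = (5 + 3 + 2 + 5 + 5 + 3) / 6 = 23/6 = 3.8333

Step 2 — sample covariance S[i,j] = (1/(n-1)) · Σ_k (x_{k,i} - mean_i) · (x_{k,j} - mean_j), with n-1 = 5.
  S[X_1,X_1] = ((4)·(4) + (0)·(0) + (3)·(3) + (-2)·(-2) + (-2)·(-2) + (-3)·(-3)) / 5 = 42/5 = 8.4
  S[X_1,X_2] = ((4)·(3.6667) + (0)·(-2.3333) + (3)·(-1.3333) + (-2)·(-2.3333) + (-2)·(4.6667) + (-3)·(-2.3333)) / 5 = 13/5 = 2.6
  S[X_1,X_3] = ((4)·(1.1667) + (0)·(-0.8333) + (3)·(-1.8333) + (-2)·(1.1667) + (-2)·(1.1667) + (-3)·(-0.8333)) / 5 = -3/5 = -0.6
  S[X_2,X_2] = ((3.6667)·(3.6667) + (-2.3333)·(-2.3333) + (-1.3333)·(-1.3333) + (-2.3333)·(-2.3333) + (4.6667)·(4.6667) + (-2.3333)·(-2.3333)) / 5 = 53.3333/5 = 10.6667
  S[X_2,X_3] = ((3.6667)·(1.1667) + (-2.3333)·(-0.8333) + (-1.3333)·(-1.8333) + (-2.3333)·(1.1667) + (4.6667)·(1.1667) + (-2.3333)·(-0.8333)) / 5 = 13.3333/5 = 2.6667
  S[X_3,X_3] = ((1.1667)·(1.1667) + (-0.8333)·(-0.8333) + (-1.8333)·(-1.8333) + (1.1667)·(1.1667) + (1.1667)·(1.1667) + (-0.8333)·(-0.8333)) / 5 = 8.8333/5 = 1.7667

S is symmetric (S[j,i] = S[i,j]). Assembling:

S = [[8.4, 2.6, -0.6],
 [2.6, 10.6667, 2.6667],
 [-0.6, 2.6667, 1.7667]]


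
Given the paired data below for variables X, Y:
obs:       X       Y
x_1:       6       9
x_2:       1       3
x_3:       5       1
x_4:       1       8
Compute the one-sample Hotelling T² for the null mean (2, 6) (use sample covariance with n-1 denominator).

Step 1 — sample mean vector:
  mean(X) = (6 + 1 + 5 + 1) / 4 = 13/4 = 3.25
  mean(Y) = (9 + 3 + 1 + 8) / 4 = 21/4 = 5.25
  x̄ = (3.25, 5.25),  deviation x̄ - mu_0 = (3.25, 5.25) - (2, 6) = (1.25, -0.75).

Step 2 — sample covariance matrix, S[i,j] = (1/(n-1)) · Σ_k (x_{k,i} - mean_i) · (x_{k,j} - mean_j), divisor n-1 = 3:
  S[X,X] = ((2.75)·(2.75) + (-2.25)·(-2.25) + (1.75)·(1.75) + (-2.25)·(-2.25)) / 3 = 20.75/3 = 6.9167
  S[X,Y] = ((2.75)·(3.75) + (-2.25)·(-2.25) + (1.75)·(-4.25) + (-2.25)·(2.75)) / 3 = 1.75/3 = 0.5833
  S[Y,Y] = ((3.75)·(3.75) + (-2.25)·(-2.25) + (-4.25)·(-4.25) + (2.75)·(2.75)) / 3 = 44.75/3 = 14.9167
  S = [[6.9167, 0.5833],
 [0.5833, 14.9167]].

Step 3 — invert S. det(S) = 6.9167·14.9167 - (0.5833)² = 102.8333.
  S^{-1} = (1/det) · [[d, -b], [-b, a]] = [[0.1451, -0.0057],
 [-0.0057, 0.0673]].

Step 4 — quadratic form (x̄ - mu_0)^T · S^{-1} · (x̄ - mu_0):
  S^{-1} · (x̄ - mu_0) = (0.1856, -0.0575),
  (x̄ - mu_0)^T · [...] = (1.25)·(0.1856) + (-0.75)·(-0.0575) = 0.2751.

Step 5 — scale by n: T² = 4 · 0.2751 = 1.1005.

T² ≈ 1.1005


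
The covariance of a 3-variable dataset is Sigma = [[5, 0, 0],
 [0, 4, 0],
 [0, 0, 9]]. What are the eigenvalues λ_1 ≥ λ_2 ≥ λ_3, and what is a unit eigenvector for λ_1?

Step 1 — characteristic polynomial p(λ) = det(λI - Sigma) = λ³ - tr·λ² + c_1·λ - det, where tr = trace, c_1 = sum of the principal 2×2 minors, det = det(Sigma):
  tr = 5 + 4 + 9 = 18,
  c_1 = (5·4 - (0)²) + (5·9 - (0)²) + (4·9 - (0)²) = 20 + 45 + 36 = 101,
  det = 5·(4·9 - (0)²) - (0)·((0)·9 - (0)·(0)) + (0)·((0)·(0) - 4·(0)) = 5·(36) - (0)·(0) + (0)·(0) = 180.
  So p(λ) = λ³ - 18λ² + 101λ - 180.
Step 2 — look for an integer root (rational root theorem: any rational root is an integer divisor of 180). Testing λ = 4:
  p(4) = 64 - 288 + 404 - 180 = 0  ✓
  Dividing out (λ - 4): p(λ) = (λ - 4)(λ² - 14λ + 45).
Step 3 — remaining eigenvalues from the quadratic λ² - 14λ + 45 = 0:
  Δ = 14² - 4·45 = 196 - 180 = 16,  λ = (14 ± √16)/2 = (14 ± 4)/2 = 9 or 5.
  Sorted: λ_1 = 9,  λ_2 = 5,  λ_3 = 4  (check: sum = 18 = tr ✓).

Step 4 — unit eigenvector for λ_1 = 9: v spans the null space of (Sigma - λ_1 I), whose rows are
  r_1 = (-4, 0, 0),  r_2 = (0, -5, 0),  r_3 = (0, 0, 0).
  v is orthogonal to every row, so take v ∝ r_1 × r_2 = ((0)·(0) - (0)·(-5), (0)·(0) - (-4)·(0), (-4)·(-5) - (0)·(0)) = (0, 0, 20).
  Rescale (divide by 20): u = (0, 0, 1).
  ||u|| = √((0)² + (0)² + (1)²) = √(1) = 1,  v_1 = u/||u|| ≈ (0, 0, 1) (||v_1|| = 1).

λ_1 = 9,  λ_2 = 5,  λ_3 = 4;  v_1 ≈ (0, 0, 1)


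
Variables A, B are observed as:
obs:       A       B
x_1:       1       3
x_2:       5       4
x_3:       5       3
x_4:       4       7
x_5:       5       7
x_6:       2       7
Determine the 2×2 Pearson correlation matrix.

Step 1 — column means:
  mean(A) = (1 + 5 + 5 + 4 + 5 + 2) / 6 = 22/6 = 3.6667
  mean(B) = (3 + 4 + 3 + 7 + 7 + 7) / 6 = 31/6 = 5.1667

Step 2 — sample variances and covariances s[i,j] = (1/(n-1)) · Σ_k (x_{k,i} - mean_i) · (x_{k,j} - mean_j), with n-1 = 5:
  s[A,A] = ((-2.6667)·(-2.6667) + (1.3333)·(1.3333) + (1.3333)·(1.3333) + (0.3333)·(0.3333) + (1.3333)·(1.3333) + (-1.6667)·(-1.6667)) / 5 = 15.3333/5 = 3.0667
  s[A,B] = ((-2.6667)·(-2.1667) + (1.3333)·(-1.1667) + (1.3333)·(-2.1667) + (0.3333)·(1.8333) + (1.3333)·(1.8333) + (-1.6667)·(1.8333)) / 5 = 1.3333/5 = 0.2667
  s[B,B] = ((-2.1667)·(-2.1667) + (-1.1667)·(-1.1667) + (-2.1667)·(-2.1667) + (1.8333)·(1.8333) + (1.8333)·(1.8333) + (1.8333)·(1.8333)) / 5 = 20.8333/5 = 4.1667
  Sample standard deviations s_i = √(s[i,i]):
  s(A) = √(3.0667) = 1.7512
  s(B) = √(4.1667) = 2.0412

Step 3 — r_{ij} = s_{ij} / (s_i · s_j):
  r[A,A] = 1 (diagonal).
  r[A,B] = 0.2667 / (1.7512 · 2.0412) = 0.2667 / 3.5746 = 0.0746
  r[B,B] = 1 (diagonal).

R is symmetric with unit diagonal. Assembling:

R = [[1, 0.0746],
 [0.0746, 1]]


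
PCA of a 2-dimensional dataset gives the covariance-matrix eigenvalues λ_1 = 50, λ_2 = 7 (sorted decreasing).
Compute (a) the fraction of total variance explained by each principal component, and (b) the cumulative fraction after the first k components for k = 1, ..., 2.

Step 1 — total variance = trace(Sigma) = Σ λ_i = 50 + 7 = 57.

Step 2 — fraction explained by component i = λ_i / Σ λ:
  PC1: 50/57 = 0.8772
  PC2: 7/57 = 0.1228

Step 3 — cumulative fraction after k components = (λ_1 + ... + λ_k) / Σ λ:
  k = 1: 50/57 = 0.8772
  k = 2: (50 + 7)/57 = 57/57 = 1

Summary (fraction, with percent):

explained: PC1 0.8772 (87.72%), PC2 0.1228 (12.28%);  cumulative: 0.8772, 1


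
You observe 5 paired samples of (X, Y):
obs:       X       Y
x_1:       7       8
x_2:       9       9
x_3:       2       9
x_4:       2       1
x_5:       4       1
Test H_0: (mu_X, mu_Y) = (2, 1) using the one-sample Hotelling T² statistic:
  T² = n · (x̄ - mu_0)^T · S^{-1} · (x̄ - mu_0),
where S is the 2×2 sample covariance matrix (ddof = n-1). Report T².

Step 1 — sample mean vector:
  mean(X) = (7 + 9 + 2 + 2 + 4) / 5 = 24/5 = 4.8
  mean(Y) = (8 + 9 + 9 + 1 + 1) / 5 = 28/5 = 5.6
  x̄ = (4.8, 5.6),  deviation x̄ - mu_0 = (4.8, 5.6) - (2, 1) = (2.8, 4.6).

Step 2 — sample covariance matrix, S[i,j] = (1/(n-1)) · Σ_k (x_{k,i} - mean_i) · (x_{k,j} - mean_j), divisor n-1 = 4:
  S[X,X] = ((2.2)·(2.2) + (4.2)·(4.2) + (-2.8)·(-2.8) + (-2.8)·(-2.8) + (-0.8)·(-0.8)) / 4 = 38.8/4 = 9.7
  S[X,Y] = ((2.2)·(2.4) + (4.2)·(3.4) + (-2.8)·(3.4) + (-2.8)·(-4.6) + (-0.8)·(-4.6)) / 4 = 26.6/4 = 6.65
  S[Y,Y] = ((2.4)·(2.4) + (3.4)·(3.4) + (3.4)·(3.4) + (-4.6)·(-4.6) + (-4.6)·(-4.6)) / 4 = 71.2/4 = 17.8
  S = [[9.7, 6.65],
 [6.65, 17.8]].

Step 3 — invert S. det(S) = 9.7·17.8 - (6.65)² = 128.4375.
  S^{-1} = (1/det) · [[d, -b], [-b, a]] = [[0.1386, -0.0518],
 [-0.0518, 0.0755]].

Step 4 — quadratic form (x̄ - mu_0)^T · S^{-1} · (x̄ - mu_0):
  S^{-1} · (x̄ - mu_0) = (0.1499, 0.2024),
  (x̄ - mu_0)^T · [...] = (2.8)·(0.1499) + (4.6)·(0.2024) = 1.3509.

Step 5 — scale by n: T² = 5 · 1.3509 = 6.7543.

T² ≈ 6.7543


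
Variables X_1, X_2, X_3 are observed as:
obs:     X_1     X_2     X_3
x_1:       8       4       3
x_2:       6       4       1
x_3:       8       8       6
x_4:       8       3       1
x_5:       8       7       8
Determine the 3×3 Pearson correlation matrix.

Step 1 — column means:
  mean(X_1) = (8 + 6 + 8 + 8 + 8) / 5 = 38/5 = 7.6
  mean(X_2) = (4 + 4 + 8 + 3 + 7) / 5 = 26/5 = 5.2
  mean(X_3) = (3 + 1 + 6 + 1 + 8) / 5 = 19/5 = 3.8

Step 2 — sample variances and covariances s[i,j] = (1/(n-1)) · Σ_k (x_{k,i} - mean_i) · (x_{k,j} - mean_j), with n-1 = 4:
  s[X_1,X_1] = ((0.4)·(0.4) + (-1.6)·(-1.6) + (0.4)·(0.4) + (0.4)·(0.4) + (0.4)·(0.4)) / 4 = 3.2/4 = 0.8
  s[X_1,X_2] = ((0.4)·(-1.2) + (-1.6)·(-1.2) + (0.4)·(2.8) + (0.4)·(-2.2) + (0.4)·(1.8)) / 4 = 2.4/4 = 0.6
  s[X_1,X_3] = ((0.4)·(-0.8) + (-1.6)·(-2.8) + (0.4)·(2.2) + (0.4)·(-2.8) + (0.4)·(4.2)) / 4 = 5.6/4 = 1.4
  s[X_2,X_2] = ((-1.2)·(-1.2) + (-1.2)·(-1.2) + (2.8)·(2.8) + (-2.2)·(-2.2) + (1.8)·(1.8)) / 4 = 18.8/4 = 4.7
  s[X_2,X_3] = ((-1.2)·(-0.8) + (-1.2)·(-2.8) + (2.8)·(2.2) + (-2.2)·(-2.8) + (1.8)·(4.2)) / 4 = 24.2/4 = 6.05
  s[X_3,X_3] = ((-0.8)·(-0.8) + (-2.8)·(-2.8) + (2.2)·(2.2) + (-2.8)·(-2.8) + (4.2)·(4.2)) / 4 = 38.8/4 = 9.7
  Sample standard deviations s_i = √(s[i,i]):
  s(X_1) = √(0.8) = 0.8944
  s(X_2) = √(4.7) = 2.1679
  s(X_3) = √(9.7) = 3.1145

Step 3 — r_{ij} = s_{ij} / (s_i · s_j):
  r[X_1,X_1] = 1 (diagonal).
  r[X_1,X_2] = 0.6 / (0.8944 · 2.1679) = 0.6 / 1.9391 = 0.3094
  r[X_1,X_3] = 1.4 / (0.8944 · 3.1145) = 1.4 / 2.7857 = 0.5026
  r[X_2,X_2] = 1 (diagonal).
  r[X_2,X_3] = 6.05 / (2.1679 · 3.1145) = 6.05 / 6.752 = 0.896
  r[X_3,X_3] = 1 (diagonal).

R is symmetric with unit diagonal. Assembling:

R = [[1, 0.3094, 0.5026],
 [0.3094, 1, 0.896],
 [0.5026, 0.896, 1]]


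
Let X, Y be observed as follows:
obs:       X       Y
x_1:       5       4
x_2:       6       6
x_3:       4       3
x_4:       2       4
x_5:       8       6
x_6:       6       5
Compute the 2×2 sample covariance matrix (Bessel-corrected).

Step 1 — column means:
  mean(X) = (5 + 6 + 4 + 2 + 8 + 6) / 6 = 31/6 = 5.1667
  mean(Y) = (4 + 6 + 3 + 4 + 6 + 5) / 6 = 28/6 = 4.6667

Step 2 — sample covariance S[i,j] = (1/(n-1)) · Σ_k (x_{k,i} - mean_i) · (x_{k,j} - mean_j), with n-1 = 5.
  S[X,X] = ((-0.1667)·(-0.1667) + (0.8333)·(0.8333) + (-1.1667)·(-1.1667) + (-3.1667)·(-3.1667) + (2.8333)·(2.8333) + (0.8333)·(0.8333)) / 5 = 20.8333/5 = 4.1667
  S[X,Y] = ((-0.1667)·(-0.6667) + (0.8333)·(1.3333) + (-1.1667)·(-1.6667) + (-3.1667)·(-0.6667) + (2.8333)·(1.3333) + (0.8333)·(0.3333)) / 5 = 9.3333/5 = 1.8667
  S[Y,Y] = ((-0.6667)·(-0.6667) + (1.3333)·(1.3333) + (-1.6667)·(-1.6667) + (-0.6667)·(-0.6667) + (1.3333)·(1.3333) + (0.3333)·(0.3333)) / 5 = 7.3333/5 = 1.4667

S is symmetric (S[j,i] = S[i,j]). Assembling:

S = [[4.1667, 1.8667],
 [1.8667, 1.4667]]


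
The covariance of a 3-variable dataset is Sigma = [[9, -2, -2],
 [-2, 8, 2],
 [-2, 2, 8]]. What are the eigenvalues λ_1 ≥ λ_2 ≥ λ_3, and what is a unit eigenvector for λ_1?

Step 1 — characteristic polynomial p(λ) = det(λI - Sigma) = λ³ - tr·λ² + c_1·λ - det, where tr = trace, c_1 = sum of the principal 2×2 minors, det = det(Sigma):
  tr = 9 + 8 + 8 = 25,
  c_1 = (9·8 - (-2)²) + (9·8 - (-2)²) + (8·8 - (2)²) = 68 + 68 + 60 = 196,
  det = 9·(8·8 - (2)²) - (-2)·((-2)·8 - (2)·(-2)) + (-2)·((-2)·(2) - 8·(-2)) = 9·(60) - (-2)·(-12) + (-2)·(12) = 492.
  So p(λ) = λ³ - 25λ² + 196λ - 492.
Step 2 — look for an integer root (rational root theorem: any rational root is an integer divisor of 492). Testing λ = 6:
  p(6) = 216 - 900 + 1176 - 492 = 0  ✓
  Dividing out (λ - 6): p(λ) = (λ - 6)(λ² - 19λ + 82).
Step 3 — remaining eigenvalues from the quadratic λ² - 19λ + 82 = 0:
  Δ = 19² - 4·82 = 361 - 328 = 33,  λ = (19 ± √33)/2 = (19 ± 5.7446)/2 ≈ 12.3723 or 6.6277.
  Sorted: λ_1 = 12.3723,  λ_2 = 6.6277,  λ_3 = 6  (check: sum = 25 = tr ✓).

Step 4 — unit eigenvector for λ_1 ≈ 12.3723: v spans the null space of (Sigma - λ_1 I), whose rows are
  r_1 = (-3.3723, -2, -2),  r_2 = (-2, -4.3723, 2),  r_3 = (-2, 2, -4.3723).
  v is orthogonal to every row, so take v ∝ r_1 × r_2 = ((-2)·(2) - (-2)·(-4.3723), (-2)·(-2) - (-3.3723)·(2), (-3.3723)·(-4.3723) - (-2)·(-2)) ≈ (-12.7446, 10.7446, 10.7446).
  Rescale (multiply by -1 so the first nonzero entry is positive): u = (12.7446, -10.7446, -10.7446).
  ||u|| = √((12.7446)² + (-10.7446)² + (-10.7446)²) = √(393.3151) ≈ 19.8322,  v_1 = u/||u|| ≈ (0.6426, -0.5418, -0.5418) (||v_1|| = 1).

λ_1 = 12.3723,  λ_2 = 6.6277,  λ_3 = 6;  v_1 ≈ (0.6426, -0.5418, -0.5418)


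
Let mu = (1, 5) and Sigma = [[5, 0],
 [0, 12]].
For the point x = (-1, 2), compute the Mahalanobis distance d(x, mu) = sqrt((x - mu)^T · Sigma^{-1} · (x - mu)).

Step 1 — centre the observation: (x - mu) = (-2, -3).

Step 2 — invert Sigma. det(Sigma) = 5·12 - (0)² = 60.
  Sigma^{-1} = (1/det) · [[d, -b], [-b, a]] = [[0.2, 0],
 [0, 0.0833]].

Step 3 — form the quadratic (x - mu)^T · Sigma^{-1} · (x - mu):
  Sigma^{-1} · (x - mu) = (-0.4, -0.25).
  (x - mu)^T · [Sigma^{-1} · (x - mu)] = (-2)·(-0.4) + (-3)·(-0.25) = 1.55.

Step 4 — take square root: d = √(1.55) ≈ 1.245.

d(x, mu) = √(1.55) ≈ 1.245


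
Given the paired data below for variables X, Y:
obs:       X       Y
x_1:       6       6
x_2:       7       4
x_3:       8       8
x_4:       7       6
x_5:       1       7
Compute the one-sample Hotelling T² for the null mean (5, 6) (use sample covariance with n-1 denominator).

Step 1 — sample mean vector:
  mean(X) = (6 + 7 + 8 + 7 + 1) / 5 = 29/5 = 5.8
  mean(Y) = (6 + 4 + 8 + 6 + 7) / 5 = 31/5 = 6.2
  x̄ = (5.8, 6.2),  deviation x̄ - mu_0 = (5.8, 6.2) - (5, 6) = (0.8, 0.2).

Step 2 — sample covariance matrix, S[i,j] = (1/(n-1)) · Σ_k (x_{k,i} - mean_i) · (x_{k,j} - mean_j), divisor n-1 = 4:
  S[X,X] = ((0.2)·(0.2) + (1.2)·(1.2) + (2.2)·(2.2) + (1.2)·(1.2) + (-4.8)·(-4.8)) / 4 = 30.8/4 = 7.7
  S[X,Y] = ((0.2)·(-0.2) + (1.2)·(-2.2) + (2.2)·(1.8) + (1.2)·(-0.2) + (-4.8)·(0.8)) / 4 = -2.8/4 = -0.7
  S[Y,Y] = ((-0.2)·(-0.2) + (-2.2)·(-2.2) + (1.8)·(1.8) + (-0.2)·(-0.2) + (0.8)·(0.8)) / 4 = 8.8/4 = 2.2
  S = [[7.7, -0.7],
 [-0.7, 2.2]].

Step 3 — invert S. det(S) = 7.7·2.2 - (-0.7)² = 16.45.
  S^{-1} = (1/det) · [[d, -b], [-b, a]] = [[0.1337, 0.0426],
 [0.0426, 0.4681]].

Step 4 — quadratic form (x̄ - mu_0)^T · S^{-1} · (x̄ - mu_0):
  S^{-1} · (x̄ - mu_0) = (0.1155, 0.1277),
  (x̄ - mu_0)^T · [...] = (0.8)·(0.1155) + (0.2)·(0.1277) = 0.1179.

Step 5 — scale by n: T² = 5 · 0.1179 = 0.5897.

T² ≈ 0.5897


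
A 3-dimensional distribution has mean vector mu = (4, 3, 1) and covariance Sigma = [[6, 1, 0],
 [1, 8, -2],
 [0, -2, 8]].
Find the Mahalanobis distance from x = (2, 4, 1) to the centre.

Step 1 — centre the observation: (x - mu) = (-2, 1, 0).

Step 2 — invert Sigma (cofactor / det for 3×3, or solve directly):
  Sigma^{-1} = [[0.1705, -0.0227, -0.0057],
 [-0.0227, 0.1364, 0.0341],
 [-0.0057, 0.0341, 0.1335]].

Step 3 — form the quadratic (x - mu)^T · Sigma^{-1} · (x - mu):
  Sigma^{-1} · (x - mu) = (-0.3636, 0.1818, 0.0455).
  (x - mu)^T · [Sigma^{-1} · (x - mu)] = (-2)·(-0.3636) + (1)·(0.1818) + (0)·(0.0455) = 0.9091.

Step 4 — take square root: d = √(0.9091) ≈ 0.9535.

d(x, mu) = √(0.9091) ≈ 0.9535


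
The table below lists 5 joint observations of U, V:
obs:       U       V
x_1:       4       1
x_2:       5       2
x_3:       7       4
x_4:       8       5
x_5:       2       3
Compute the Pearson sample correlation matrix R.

Step 1 — column means:
  mean(U) = (4 + 5 + 7 + 8 + 2) / 5 = 26/5 = 5.2
  mean(V) = (1 + 2 + 4 + 5 + 3) / 5 = 15/5 = 3

Step 2 — sample variances and covariances s[i,j] = (1/(n-1)) · Σ_k (x_{k,i} - mean_i) · (x_{k,j} - mean_j), with n-1 = 4:
  s[U,U] = ((-1.2)·(-1.2) + (-0.2)·(-0.2) + (1.8)·(1.8) + (2.8)·(2.8) + (-3.2)·(-3.2)) / 4 = 22.8/4 = 5.7
  s[U,V] = ((-1.2)·(-2) + (-0.2)·(-1) + (1.8)·(1) + (2.8)·(2) + (-3.2)·(0)) / 4 = 10/4 = 2.5
  s[V,V] = ((-2)·(-2) + (-1)·(-1) + (1)·(1) + (2)·(2) + (0)·(0)) / 4 = 10/4 = 2.5
  Sample standard deviations s_i = √(s[i,i]):
  s(U) = √(5.7) = 2.3875
  s(V) = √(2.5) = 1.5811

Step 3 — r_{ij} = s_{ij} / (s_i · s_j):
  r[U,U] = 1 (diagonal).
  r[U,V] = 2.5 / (2.3875 · 1.5811) = 2.5 / 3.7749 = 0.6623
  r[V,V] = 1 (diagonal).

R is symmetric with unit diagonal. Assembling:

R = [[1, 0.6623],
 [0.6623, 1]]


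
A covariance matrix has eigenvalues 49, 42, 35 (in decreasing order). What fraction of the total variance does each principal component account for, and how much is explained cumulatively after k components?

Step 1 — total variance = trace(Sigma) = Σ λ_i = 49 + 42 + 35 = 126.

Step 2 — fraction explained by component i = λ_i / Σ λ:
  PC1: 49/126 = 0.3889
  PC2: 42/126 = 0.3333
  PC3: 35/126 = 0.2778

Step 3 — cumulative fraction after k components = (λ_1 + ... + λ_k) / Σ λ:
  k = 1: 49/126 = 0.3889
  k = 2: (49 + 42)/126 = 91/126 = 0.7222
  k = 3: (49 + 42 + 35)/126 = 126/126 = 1

Summary (fraction, with percent):

explained: PC1 0.3889 (38.89%), PC2 0.3333 (33.33%), PC3 0.2778 (27.78%);  cumulative: 0.3889, 0.7222, 1


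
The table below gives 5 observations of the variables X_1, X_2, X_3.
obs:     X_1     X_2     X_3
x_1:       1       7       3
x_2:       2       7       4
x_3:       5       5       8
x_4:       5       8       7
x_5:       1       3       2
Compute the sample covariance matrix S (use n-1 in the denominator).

Step 1 — column means:
  mean(X_1) = (1 + 2 + 5 + 5 + 1) / 5 = 14/5 = 2.8
  mean(X_2) = (7 + 7 + 5 + 8 + 3) / 5 = 30/5 = 6
  mean(X_3) = (3 + 4 + 8 + 7 + 2) / 5 = 24/5 = 4.8

Step 2 — sample covariance S[i,j] = (1/(n-1)) · Σ_k (x_{k,i} - mean_i) · (x_{k,j} - mean_j), with n-1 = 4.
  S[X_1,X_1] = ((-1.8)·(-1.8) + (-0.8)·(-0.8) + (2.2)·(2.2) + (2.2)·(2.2) + (-1.8)·(-1.8)) / 4 = 16.8/4 = 4.2
  S[X_1,X_2] = ((-1.8)·(1) + (-0.8)·(1) + (2.2)·(-1) + (2.2)·(2) + (-1.8)·(-3)) / 4 = 5/4 = 1.25
  S[X_1,X_3] = ((-1.8)·(-1.8) + (-0.8)·(-0.8) + (2.2)·(3.2) + (2.2)·(2.2) + (-1.8)·(-2.8)) / 4 = 20.8/4 = 5.2
  S[X_2,X_2] = ((1)·(1) + (1)·(1) + (-1)·(-1) + (2)·(2) + (-3)·(-3)) / 4 = 16/4 = 4
  S[X_2,X_3] = ((1)·(-1.8) + (1)·(-0.8) + (-1)·(3.2) + (2)·(2.2) + (-3)·(-2.8)) / 4 = 7/4 = 1.75
  S[X_3,X_3] = ((-1.8)·(-1.8) + (-0.8)·(-0.8) + (3.2)·(3.2) + (2.2)·(2.2) + (-2.8)·(-2.8)) / 4 = 26.8/4 = 6.7

S is symmetric (S[j,i] = S[i,j]). Assembling:

S = [[4.2, 1.25, 5.2],
 [1.25, 4, 1.75],
 [5.2, 1.75, 6.7]]


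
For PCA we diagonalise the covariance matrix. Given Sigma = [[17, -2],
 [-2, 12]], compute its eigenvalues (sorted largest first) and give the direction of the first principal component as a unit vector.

Step 1 — characteristic polynomial of 2×2 Sigma:
  det(Sigma - λI) = λ² - trace · λ + det = 0.
  trace = 17 + 12 = 29, det = 17·12 - (-2)² = 200.
Step 2 — discriminant:
  Δ = trace² - 4·det = 841 - 800 = 41.
Step 3 — eigenvalues:
  λ = (trace ± √Δ)/2 = (29 ± 6.4031)/2,
  λ_1 = 17.7016,  λ_2 = 11.2984.

Step 4 — unit eigenvector for λ_1: solve (Sigma - λ_1 I)v = 0. First row:
  (17 - 17.7016)·v_x + (-2)·v_y = 0, i.e. (-0.7016)·v_x + (-2)·v_y = 0,
  so v ∝ (b, λ_1 - a) = (-2, 0.7016); multiply by -1 so the first entry is positive: u = (2, -0.7016).
  ||u|| = √((2)² + (-0.7016)²) = √(4.4922) ≈ 2.1195,
  v_1 = u/||u|| ≈ (0.9436, -0.331) (||v_1|| = 1).

λ_1 = 17.7016,  λ_2 = 11.2984;  v_1 ≈ (0.9436, -0.331)


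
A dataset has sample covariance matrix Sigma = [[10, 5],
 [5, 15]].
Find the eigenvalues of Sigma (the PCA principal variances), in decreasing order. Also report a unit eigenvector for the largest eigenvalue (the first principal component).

Step 1 — characteristic polynomial of 2×2 Sigma:
  det(Sigma - λI) = λ² - trace · λ + det = 0.
  trace = 10 + 15 = 25, det = 10·15 - (5)² = 125.
Step 2 — discriminant:
  Δ = trace² - 4·det = 625 - 500 = 125.
Step 3 — eigenvalues:
  λ = (trace ± √Δ)/2 = (25 ± 11.1803)/2,
  λ_1 = 18.0902,  λ_2 = 6.9098.

Step 4 — unit eigenvector for λ_1: solve (Sigma - λ_1 I)v = 0. First row:
  (10 - 18.0902)·v_x + (5)·v_y = 0, i.e. (-8.0902)·v_x + (5)·v_y = 0,
  so v ∝ (b, λ_1 - a) = (5, 8.0902) = u.
  ||u|| = √((5)² + (8.0902)²) = √(90.4508) ≈ 9.5106,
  v_1 = u/||u|| ≈ (0.5257, 0.8507) (||v_1|| = 1).

λ_1 = 18.0902,  λ_2 = 6.9098;  v_1 ≈ (0.5257, 0.8507)


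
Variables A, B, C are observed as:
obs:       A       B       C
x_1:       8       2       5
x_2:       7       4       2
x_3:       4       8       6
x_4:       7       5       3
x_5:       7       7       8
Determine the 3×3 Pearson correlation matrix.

Step 1 — column means:
  mean(A) = (8 + 7 + 4 + 7 + 7) / 5 = 33/5 = 6.6
  mean(B) = (2 + 4 + 8 + 5 + 7) / 5 = 26/5 = 5.2
  mean(C) = (5 + 2 + 6 + 3 + 8) / 5 = 24/5 = 4.8

Step 2 — sample variances and covariances s[i,j] = (1/(n-1)) · Σ_k (x_{k,i} - mean_i) · (x_{k,j} - mean_j), with n-1 = 4:
  s[A,A] = ((1.4)·(1.4) + (0.4)·(0.4) + (-2.6)·(-2.6) + (0.4)·(0.4) + (0.4)·(0.4)) / 4 = 9.2/4 = 2.3
  s[A,B] = ((1.4)·(-3.2) + (0.4)·(-1.2) + (-2.6)·(2.8) + (0.4)·(-0.2) + (0.4)·(1.8)) / 4 = -11.6/4 = -2.9
  s[A,C] = ((1.4)·(0.2) + (0.4)·(-2.8) + (-2.6)·(1.2) + (0.4)·(-1.8) + (0.4)·(3.2)) / 4 = -3.4/4 = -0.85
  s[B,B] = ((-3.2)·(-3.2) + (-1.2)·(-1.2) + (2.8)·(2.8) + (-0.2)·(-0.2) + (1.8)·(1.8)) / 4 = 22.8/4 = 5.7
  s[B,C] = ((-3.2)·(0.2) + (-1.2)·(-2.8) + (2.8)·(1.2) + (-0.2)·(-1.8) + (1.8)·(3.2)) / 4 = 12.2/4 = 3.05
  s[C,C] = ((0.2)·(0.2) + (-2.8)·(-2.8) + (1.2)·(1.2) + (-1.8)·(-1.8) + (3.2)·(3.2)) / 4 = 22.8/4 = 5.7
  Sample standard deviations s_i = √(s[i,i]):
  s(A) = √(2.3) = 1.5166
  s(B) = √(5.7) = 2.3875
  s(C) = √(5.7) = 2.3875

Step 3 — r_{ij} = s_{ij} / (s_i · s_j):
  r[A,A] = 1 (diagonal).
  r[A,B] = -2.9 / (1.5166 · 2.3875) = -2.9 / 3.6208 = -0.8009
  r[A,C] = -0.85 / (1.5166 · 2.3875) = -0.85 / 3.6208 = -0.2348
  r[B,B] = 1 (diagonal).
  r[B,C] = 3.05 / (2.3875 · 2.3875) = 3.05 / 5.7 = 0.5351
  r[C,C] = 1 (diagonal).

R is symmetric with unit diagonal. Assembling:

R = [[1, -0.8009, -0.2348],
 [-0.8009, 1, 0.5351],
 [-0.2348, 0.5351, 1]]


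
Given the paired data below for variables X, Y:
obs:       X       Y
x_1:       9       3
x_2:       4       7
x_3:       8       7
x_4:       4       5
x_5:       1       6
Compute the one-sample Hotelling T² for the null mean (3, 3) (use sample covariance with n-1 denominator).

Step 1 — sample mean vector:
  mean(X) = (9 + 4 + 8 + 4 + 1) / 5 = 26/5 = 5.2
  mean(Y) = (3 + 7 + 7 + 5 + 6) / 5 = 28/5 = 5.6
  x̄ = (5.2, 5.6),  deviation x̄ - mu_0 = (5.2, 5.6) - (3, 3) = (2.2, 2.6).

Step 2 — sample covariance matrix, S[i,j] = (1/(n-1)) · Σ_k (x_{k,i} - mean_i) · (x_{k,j} - mean_j), divisor n-1 = 4:
  S[X,X] = ((3.8)·(3.8) + (-1.2)·(-1.2) + (2.8)·(2.8) + (-1.2)·(-1.2) + (-4.2)·(-4.2)) / 4 = 42.8/4 = 10.7
  S[X,Y] = ((3.8)·(-2.6) + (-1.2)·(1.4) + (2.8)·(1.4) + (-1.2)·(-0.6) + (-4.2)·(0.4)) / 4 = -8.6/4 = -2.15
  S[Y,Y] = ((-2.6)·(-2.6) + (1.4)·(1.4) + (1.4)·(1.4) + (-0.6)·(-0.6) + (0.4)·(0.4)) / 4 = 11.2/4 = 2.8
  S = [[10.7, -2.15],
 [-2.15, 2.8]].

Step 3 — invert S. det(S) = 10.7·2.8 - (-2.15)² = 25.3375.
  S^{-1} = (1/det) · [[d, -b], [-b, a]] = [[0.1105, 0.0849],
 [0.0849, 0.4223]].

Step 4 — quadratic form (x̄ - mu_0)^T · S^{-1} · (x̄ - mu_0):
  S^{-1} · (x̄ - mu_0) = (0.4637, 1.2847),
  (x̄ - mu_0)^T · [...] = (2.2)·(0.4637) + (2.6)·(1.2847) = 4.3603.

Step 5 — scale by n: T² = 5 · 4.3603 = 21.8017.

T² ≈ 21.8017


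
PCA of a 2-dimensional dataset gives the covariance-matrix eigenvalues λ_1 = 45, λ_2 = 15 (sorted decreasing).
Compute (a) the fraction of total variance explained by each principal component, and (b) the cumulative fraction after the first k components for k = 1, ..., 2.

Step 1 — total variance = trace(Sigma) = Σ λ_i = 45 + 15 = 60.

Step 2 — fraction explained by component i = λ_i / Σ λ:
  PC1: 45/60 = 0.75
  PC2: 15/60 = 0.25

Step 3 — cumulative fraction after k components = (λ_1 + ... + λ_k) / Σ λ:
  k = 1: 45/60 = 0.75
  k = 2: (45 + 15)/60 = 60/60 = 1

Summary (fraction, with percent):

explained: PC1 0.75 (75%), PC2 0.25 (25%);  cumulative: 0.75, 1


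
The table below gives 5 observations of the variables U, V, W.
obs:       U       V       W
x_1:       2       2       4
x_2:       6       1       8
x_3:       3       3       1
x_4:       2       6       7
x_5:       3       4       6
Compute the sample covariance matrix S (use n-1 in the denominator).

Step 1 — column means:
  mean(U) = (2 + 6 + 3 + 2 + 3) / 5 = 16/5 = 3.2
  mean(V) = (2 + 1 + 3 + 6 + 4) / 5 = 16/5 = 3.2
  mean(W) = (4 + 8 + 1 + 7 + 6) / 5 = 26/5 = 5.2

Step 2 — sample covariance S[i,j] = (1/(n-1)) · Σ_k (x_{k,i} - mean_i) · (x_{k,j} - mean_j), with n-1 = 4.
  S[U,U] = ((-1.2)·(-1.2) + (2.8)·(2.8) + (-0.2)·(-0.2) + (-1.2)·(-1.2) + (-0.2)·(-0.2)) / 4 = 10.8/4 = 2.7
  S[U,V] = ((-1.2)·(-1.2) + (2.8)·(-2.2) + (-0.2)·(-0.2) + (-1.2)·(2.8) + (-0.2)·(0.8)) / 4 = -8.2/4 = -2.05
  S[U,W] = ((-1.2)·(-1.2) + (2.8)·(2.8) + (-0.2)·(-4.2) + (-1.2)·(1.8) + (-0.2)·(0.8)) / 4 = 7.8/4 = 1.95
  S[V,V] = ((-1.2)·(-1.2) + (-2.2)·(-2.2) + (-0.2)·(-0.2) + (2.8)·(2.8) + (0.8)·(0.8)) / 4 = 14.8/4 = 3.7
  S[V,W] = ((-1.2)·(-1.2) + (-2.2)·(2.8) + (-0.2)·(-4.2) + (2.8)·(1.8) + (0.8)·(0.8)) / 4 = 1.8/4 = 0.45
  S[W,W] = ((-1.2)·(-1.2) + (2.8)·(2.8) + (-4.2)·(-4.2) + (1.8)·(1.8) + (0.8)·(0.8)) / 4 = 30.8/4 = 7.7

S is symmetric (S[j,i] = S[i,j]). Assembling:

S = [[2.7, -2.05, 1.95],
 [-2.05, 3.7, 0.45],
 [1.95, 0.45, 7.7]]


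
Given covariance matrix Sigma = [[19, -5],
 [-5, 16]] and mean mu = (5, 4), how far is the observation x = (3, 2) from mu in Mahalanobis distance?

Step 1 — centre the observation: (x - mu) = (-2, -2).

Step 2 — invert Sigma. det(Sigma) = 19·16 - (-5)² = 279.
  Sigma^{-1} = (1/det) · [[d, -b], [-b, a]] = [[0.0573, 0.0179],
 [0.0179, 0.0681]].

Step 3 — form the quadratic (x - mu)^T · Sigma^{-1} · (x - mu):
  Sigma^{-1} · (x - mu) = (-0.1505, -0.172).
  (x - mu)^T · [Sigma^{-1} · (x - mu)] = (-2)·(-0.1505) + (-2)·(-0.172) = 0.6452.

Step 4 — take square root: d = √(0.6452) ≈ 0.8032.

d(x, mu) = √(0.6452) ≈ 0.8032


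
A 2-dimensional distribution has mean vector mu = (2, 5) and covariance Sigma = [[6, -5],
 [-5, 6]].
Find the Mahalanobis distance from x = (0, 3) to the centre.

Step 1 — centre the observation: (x - mu) = (-2, -2).

Step 2 — invert Sigma. det(Sigma) = 6·6 - (-5)² = 11.
  Sigma^{-1} = (1/det) · [[d, -b], [-b, a]] = [[0.5455, 0.4545],
 [0.4545, 0.5455]].

Step 3 — form the quadratic (x - mu)^T · Sigma^{-1} · (x - mu):
  Sigma^{-1} · (x - mu) = (-2, -2).
  (x - mu)^T · [Sigma^{-1} · (x - mu)] = (-2)·(-2) + (-2)·(-2) = 8.

Step 4 — take square root: d = √(8) ≈ 2.8284.

d(x, mu) = √(8) ≈ 2.8284
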